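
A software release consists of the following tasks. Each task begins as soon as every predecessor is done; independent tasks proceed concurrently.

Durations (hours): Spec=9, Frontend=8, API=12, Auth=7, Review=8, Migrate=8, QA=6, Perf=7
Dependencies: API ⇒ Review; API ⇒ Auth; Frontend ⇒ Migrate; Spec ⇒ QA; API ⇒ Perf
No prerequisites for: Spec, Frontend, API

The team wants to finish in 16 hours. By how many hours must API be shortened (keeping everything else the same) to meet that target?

4

Current finish: 20 hours; target: 16.
API is on every critical path, so each hour cut from API cuts the finish by one (this holds down to a finish of 16).
Need 20 − 16 = 4 hours off API → API becomes 8 hours, finish becomes 16.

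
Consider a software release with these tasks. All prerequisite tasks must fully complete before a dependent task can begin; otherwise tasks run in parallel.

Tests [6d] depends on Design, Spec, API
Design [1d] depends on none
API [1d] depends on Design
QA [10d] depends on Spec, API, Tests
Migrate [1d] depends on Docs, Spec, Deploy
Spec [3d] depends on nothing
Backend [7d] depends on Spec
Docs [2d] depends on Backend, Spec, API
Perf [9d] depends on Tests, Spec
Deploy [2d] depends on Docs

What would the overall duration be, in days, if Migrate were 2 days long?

Critical path before the change: Spec→Tests→QA = 3+6+10 = 19 giving 19 days.
The longest path through Migrate is only 15 days, so Migrate has float 4.
The critical path is still Spec→Tests→QA; finish is now 19 days.

19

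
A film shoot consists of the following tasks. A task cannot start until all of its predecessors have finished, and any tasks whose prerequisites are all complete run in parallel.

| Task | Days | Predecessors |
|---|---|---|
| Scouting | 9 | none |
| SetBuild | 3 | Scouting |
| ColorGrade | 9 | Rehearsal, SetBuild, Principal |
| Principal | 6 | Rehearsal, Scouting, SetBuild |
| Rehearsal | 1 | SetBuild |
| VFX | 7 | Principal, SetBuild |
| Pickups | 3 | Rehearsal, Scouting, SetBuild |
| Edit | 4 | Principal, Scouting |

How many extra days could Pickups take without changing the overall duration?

The longest chain is Scouting→SetBuild→Rehearsal→Principal→ColorGrade = 9+3+1+6+9 = 28; overall finish 28 days.
The longest chain containing Pickups totals 16 days.
Float = 28 − 16 = 12.

12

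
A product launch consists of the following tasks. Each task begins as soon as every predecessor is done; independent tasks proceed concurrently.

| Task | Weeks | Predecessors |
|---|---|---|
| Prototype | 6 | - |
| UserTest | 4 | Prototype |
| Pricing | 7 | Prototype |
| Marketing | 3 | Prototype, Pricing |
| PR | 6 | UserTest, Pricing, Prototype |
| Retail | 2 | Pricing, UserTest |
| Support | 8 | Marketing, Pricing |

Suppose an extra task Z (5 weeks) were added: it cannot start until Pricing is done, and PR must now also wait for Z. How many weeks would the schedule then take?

24

Originally the schedule takes 24 weeks.
With Z inserted, PR now waits for max(UserTest, Pricing, Prototype, Z).
New critical path: Prototype→Pricing→Z→PR = 6+7+5+6 = 24 ⇒ 24 weeks.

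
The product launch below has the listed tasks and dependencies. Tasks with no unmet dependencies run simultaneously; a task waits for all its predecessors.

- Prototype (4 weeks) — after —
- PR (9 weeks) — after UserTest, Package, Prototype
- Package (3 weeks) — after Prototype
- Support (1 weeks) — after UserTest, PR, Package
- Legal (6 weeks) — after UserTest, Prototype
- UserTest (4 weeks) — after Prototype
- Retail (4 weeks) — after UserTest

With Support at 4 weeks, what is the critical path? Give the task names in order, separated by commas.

Baseline: Prototype→UserTest→PR→Support = 4+4+9+1 = 18 → 18 weeks.
Since Support is critical, the +3 change carries straight to that chain (now 21 weeks).
No other chain overtakes it, so the finish is 21 weeks.

Prototype, UserTest, PR, Support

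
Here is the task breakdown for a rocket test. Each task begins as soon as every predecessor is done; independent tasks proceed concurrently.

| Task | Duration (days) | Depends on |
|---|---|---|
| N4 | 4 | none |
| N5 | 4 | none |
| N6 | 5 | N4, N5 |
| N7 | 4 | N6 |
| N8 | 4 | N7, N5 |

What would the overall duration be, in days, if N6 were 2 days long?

As given, the longest chain is N4→N6→N7→N8 = 4+5+4+4 = 17, so the finish is 17 days.
Since N6 is critical, the -3 change carries straight to that chain (now 14 days).
That remains the longest chain; total 14 days.

14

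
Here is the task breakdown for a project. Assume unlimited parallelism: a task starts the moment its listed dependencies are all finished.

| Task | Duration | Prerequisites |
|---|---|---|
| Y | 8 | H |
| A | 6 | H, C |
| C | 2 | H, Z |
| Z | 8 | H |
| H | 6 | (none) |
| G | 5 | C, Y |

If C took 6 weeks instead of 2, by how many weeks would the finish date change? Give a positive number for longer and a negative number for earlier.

Baseline: H→Z→C→A = 6+8+2+6 = 22 → 22 weeks.
C lies on that path, so at 6 weeks the path becomes 26 weeks.
No other chain overtakes it, so the finish is 26 weeks.
Change in finish: 26 − 22 = +4 weeks.

4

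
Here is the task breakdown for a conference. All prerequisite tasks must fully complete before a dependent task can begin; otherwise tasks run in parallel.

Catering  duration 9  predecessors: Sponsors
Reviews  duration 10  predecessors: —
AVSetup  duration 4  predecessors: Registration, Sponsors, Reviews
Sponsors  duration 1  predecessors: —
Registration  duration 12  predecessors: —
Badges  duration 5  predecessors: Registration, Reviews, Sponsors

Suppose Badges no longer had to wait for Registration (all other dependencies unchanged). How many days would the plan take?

Original critical path: Registration→Badges = 12+5 = 17 ⇒ 17 days.
Without Registration→Badges, Badges's earliest start moves from 12 to 10.
New critical path: Registration→AVSetup = 12+4 = 16 ⇒ 16 days.

16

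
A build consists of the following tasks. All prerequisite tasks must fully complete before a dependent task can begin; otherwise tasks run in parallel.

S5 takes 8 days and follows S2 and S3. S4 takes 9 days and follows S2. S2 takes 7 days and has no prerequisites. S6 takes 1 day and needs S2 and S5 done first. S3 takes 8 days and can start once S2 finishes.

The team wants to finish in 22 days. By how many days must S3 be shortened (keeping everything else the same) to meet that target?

Current finish: 24 days; target: 22.
S3 is on every critical path, so each day cut from S3 cuts the finish by one (this holds down to a finish of 17).
Need 24 − 22 = 2 days off S3 → S3 becomes 6 days, finish becomes 22.

2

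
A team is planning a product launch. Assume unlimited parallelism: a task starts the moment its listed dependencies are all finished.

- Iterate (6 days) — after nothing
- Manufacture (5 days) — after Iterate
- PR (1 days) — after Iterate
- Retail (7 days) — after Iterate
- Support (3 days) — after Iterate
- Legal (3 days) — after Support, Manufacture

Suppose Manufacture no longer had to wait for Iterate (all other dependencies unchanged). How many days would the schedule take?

13

With the dependency in place, Iterate→Manufacture→Legal = 6+5+3 = 14 sets the finish at 14 days.
Without Iterate→Manufacture, Manufacture's earliest start moves from 6 to 0.
The longest chain is now Iterate→Retail = 6+7 = 13, so the schedule takes 13 days.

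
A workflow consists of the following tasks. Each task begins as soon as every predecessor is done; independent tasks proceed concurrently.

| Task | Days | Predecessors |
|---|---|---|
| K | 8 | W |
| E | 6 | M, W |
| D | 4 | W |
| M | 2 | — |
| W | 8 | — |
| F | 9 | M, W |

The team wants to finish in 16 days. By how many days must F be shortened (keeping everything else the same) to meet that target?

1

Current finish: 17 days; target: 16.
F is on every critical path, so each day cut from F cuts the finish by one (this holds down to a finish of 16).
Need 17 − 16 = 1 day off F → F becomes 8 days, finish becomes 16.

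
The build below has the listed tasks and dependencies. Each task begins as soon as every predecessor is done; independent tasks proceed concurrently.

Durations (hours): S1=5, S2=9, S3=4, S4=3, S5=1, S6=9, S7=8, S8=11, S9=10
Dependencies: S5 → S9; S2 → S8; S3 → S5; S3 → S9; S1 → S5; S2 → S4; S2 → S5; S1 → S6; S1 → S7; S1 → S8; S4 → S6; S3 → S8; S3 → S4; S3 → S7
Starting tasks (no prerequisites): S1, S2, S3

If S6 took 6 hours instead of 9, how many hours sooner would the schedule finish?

The binding path is S2→S4→S6 = 9+3+9 = 21; finish at 21 hours.
Since S6 is critical, the -3 change carries straight to that chain (now 18 hours).
The binding chain switches to S2→S5→S9 = 9+1+10 = 20; finish 20 hours.
Change in finish: 20 − 21 = -1 hours.

1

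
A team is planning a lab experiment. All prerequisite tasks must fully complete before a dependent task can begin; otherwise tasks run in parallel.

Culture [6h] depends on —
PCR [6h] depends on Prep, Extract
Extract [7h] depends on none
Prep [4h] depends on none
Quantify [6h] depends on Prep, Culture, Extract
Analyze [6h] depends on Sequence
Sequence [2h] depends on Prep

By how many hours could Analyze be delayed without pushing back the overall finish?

Extract→PCR = 7+6 = 13 sets the makespan at 13 hours.
Longest path through Analyze: 12 hours (earliest finish 12, latest finish 13).
Float = 13 − 12 = 1.

1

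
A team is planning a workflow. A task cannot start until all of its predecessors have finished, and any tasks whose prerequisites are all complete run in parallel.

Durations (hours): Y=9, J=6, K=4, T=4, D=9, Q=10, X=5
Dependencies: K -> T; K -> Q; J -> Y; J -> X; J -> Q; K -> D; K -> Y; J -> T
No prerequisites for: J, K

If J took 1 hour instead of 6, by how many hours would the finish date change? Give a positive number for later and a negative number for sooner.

As given, the longest chain is J→Q = 6+10 = 16, so the finish is 16 hours.
J is on the critical path; changing it to 1 makes that path 11 hours.
New critical path: K→Q = 4+10 = 14 ⇒ 14 hours.
Change in finish: 14 − 16 = -2 hours.

-2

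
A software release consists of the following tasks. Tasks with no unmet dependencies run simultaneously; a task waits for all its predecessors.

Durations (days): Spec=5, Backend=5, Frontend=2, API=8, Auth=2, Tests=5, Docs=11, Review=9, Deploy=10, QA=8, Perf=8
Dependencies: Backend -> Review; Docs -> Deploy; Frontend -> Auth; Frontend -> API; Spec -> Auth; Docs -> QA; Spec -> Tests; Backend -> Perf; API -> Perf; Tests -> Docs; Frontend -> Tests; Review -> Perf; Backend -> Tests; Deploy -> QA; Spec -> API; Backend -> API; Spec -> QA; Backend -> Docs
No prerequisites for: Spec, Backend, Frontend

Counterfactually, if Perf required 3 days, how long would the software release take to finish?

39

The binding path is Spec→Tests→Docs→Deploy→QA = 5+5+11+10+8 = 39; finish at 39 days.
The longest path through Perf is only 22 days, so Perf has float 17.
The critical path is still Spec→Tests→Docs→Deploy→QA; finish is now 39 days.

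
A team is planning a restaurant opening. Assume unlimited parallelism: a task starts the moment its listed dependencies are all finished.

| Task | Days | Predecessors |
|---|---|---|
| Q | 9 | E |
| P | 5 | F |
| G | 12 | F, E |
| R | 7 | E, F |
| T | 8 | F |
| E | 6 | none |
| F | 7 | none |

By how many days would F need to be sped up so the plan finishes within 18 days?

1

Current finish: 19 days; target: 18.
F is on every critical path, so each day cut from F cuts the finish by one (this holds down to a finish of 18).
Need 19 − 18 = 1 day off F → F becomes 6 days, finish becomes 18.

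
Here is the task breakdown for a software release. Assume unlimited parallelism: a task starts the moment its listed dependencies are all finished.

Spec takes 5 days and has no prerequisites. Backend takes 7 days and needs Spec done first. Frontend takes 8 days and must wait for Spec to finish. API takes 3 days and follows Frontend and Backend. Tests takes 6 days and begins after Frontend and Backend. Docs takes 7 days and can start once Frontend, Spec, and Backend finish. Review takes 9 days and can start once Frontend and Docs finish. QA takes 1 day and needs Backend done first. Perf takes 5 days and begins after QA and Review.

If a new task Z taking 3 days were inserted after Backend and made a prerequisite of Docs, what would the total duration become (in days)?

36

Originally the software release takes 34 days.
With Z inserted, Docs now waits for max(Frontend, Spec, Backend, Z).
New critical path: Spec→Backend→Z→Docs→Review→Perf = 5+7+3+7+9+5 = 36 ⇒ 36 days.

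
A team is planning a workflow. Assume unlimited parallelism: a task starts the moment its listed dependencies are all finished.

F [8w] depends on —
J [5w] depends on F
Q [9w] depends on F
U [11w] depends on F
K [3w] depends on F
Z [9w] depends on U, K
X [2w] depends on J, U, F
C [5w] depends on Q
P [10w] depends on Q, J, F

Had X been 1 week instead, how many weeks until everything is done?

Actual critical path: F→U→Z = 8+11+9 = 28 ⇒ 28 weeks.
The longest path through X is only 21 weeks, so X has float 7.
No other chain overtakes it, so the finish is 28 weeks.

28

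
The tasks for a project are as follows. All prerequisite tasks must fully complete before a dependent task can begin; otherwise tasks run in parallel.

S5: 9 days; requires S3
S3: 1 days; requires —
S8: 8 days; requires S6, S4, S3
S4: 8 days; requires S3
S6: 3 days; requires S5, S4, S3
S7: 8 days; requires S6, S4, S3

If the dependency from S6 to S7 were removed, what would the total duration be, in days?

With the dependency in place, S3→S5→S6→S7 = 1+9+3+8 = 21 sets the finish at 21 days.
Without S6→S7, S7's earliest start moves from 13 to 9.
The longest chain is now S3→S5→S6→S8 = 1+9+3+8 = 21, so the job takes 21 days.

21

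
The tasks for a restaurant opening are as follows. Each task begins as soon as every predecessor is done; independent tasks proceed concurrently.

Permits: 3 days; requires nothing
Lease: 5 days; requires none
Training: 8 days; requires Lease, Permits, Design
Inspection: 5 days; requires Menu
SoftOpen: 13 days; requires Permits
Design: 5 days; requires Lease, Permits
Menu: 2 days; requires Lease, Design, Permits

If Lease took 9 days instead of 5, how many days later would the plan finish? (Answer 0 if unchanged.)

4

Actual critical path: Lease→Design→Training = 5+5+8 = 18 ⇒ 18 days.
Lease is on the critical path; changing it to 9 makes that path 22 days.
No other chain overtakes it, so the finish is 22 days.
Change in finish: 22 − 18 = +4 days.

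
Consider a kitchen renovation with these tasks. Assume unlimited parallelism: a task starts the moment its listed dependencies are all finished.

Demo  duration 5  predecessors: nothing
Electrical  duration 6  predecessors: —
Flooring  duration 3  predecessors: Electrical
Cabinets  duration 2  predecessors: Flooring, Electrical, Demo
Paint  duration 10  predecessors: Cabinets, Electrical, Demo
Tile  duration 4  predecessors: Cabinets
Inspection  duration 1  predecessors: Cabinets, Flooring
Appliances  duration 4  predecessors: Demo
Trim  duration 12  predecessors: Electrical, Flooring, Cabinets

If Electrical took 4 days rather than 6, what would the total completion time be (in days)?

As given, the longest chain is Electrical→Flooring→Cabinets→Trim = 6+3+2+12 = 23, so the finish is 23 days.
Electrical lies on that path, so at 4 days the path becomes 21 days.
That remains the longest chain; total 21 days.

21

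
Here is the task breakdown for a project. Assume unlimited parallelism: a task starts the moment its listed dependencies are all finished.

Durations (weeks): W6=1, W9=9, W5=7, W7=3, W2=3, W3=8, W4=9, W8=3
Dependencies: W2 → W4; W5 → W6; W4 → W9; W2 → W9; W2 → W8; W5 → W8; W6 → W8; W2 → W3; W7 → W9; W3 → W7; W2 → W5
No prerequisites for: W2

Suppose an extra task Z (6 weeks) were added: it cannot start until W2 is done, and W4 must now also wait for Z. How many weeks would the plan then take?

Originally the plan takes 23 weeks.
With Z inserted, W4 now waits for max(W2, Z).
New critical path: W2→Z→W4→W9 = 3+6+9+9 = 27 ⇒ 27 weeks.

27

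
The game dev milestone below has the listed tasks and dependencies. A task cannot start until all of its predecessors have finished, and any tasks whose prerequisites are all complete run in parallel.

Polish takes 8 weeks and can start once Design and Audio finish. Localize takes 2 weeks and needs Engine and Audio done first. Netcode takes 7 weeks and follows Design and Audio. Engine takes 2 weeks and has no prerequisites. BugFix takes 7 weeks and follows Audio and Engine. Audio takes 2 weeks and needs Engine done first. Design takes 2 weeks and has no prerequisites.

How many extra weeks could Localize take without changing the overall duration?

6

Engine→Audio→Polish = 2+2+8 = 12 sets the makespan at 12 weeks.
Longest path through Localize: 6 weeks (earliest finish 6, latest finish 12).
Slack of Localize = 10 − 4 = 6 weeks.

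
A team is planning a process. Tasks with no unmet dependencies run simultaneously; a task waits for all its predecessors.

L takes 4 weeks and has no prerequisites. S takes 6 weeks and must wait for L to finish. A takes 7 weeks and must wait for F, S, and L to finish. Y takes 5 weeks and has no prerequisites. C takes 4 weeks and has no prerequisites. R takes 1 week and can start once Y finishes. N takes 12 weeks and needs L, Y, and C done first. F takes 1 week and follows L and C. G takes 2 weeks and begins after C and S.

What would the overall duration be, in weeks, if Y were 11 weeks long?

The binding path is Y→N = 5+12 = 17; finish at 17 weeks.
Since Y is critical, the +6 change carries straight to that chain (now 23 weeks).
That remains the longest chain; total 23 weeks.

23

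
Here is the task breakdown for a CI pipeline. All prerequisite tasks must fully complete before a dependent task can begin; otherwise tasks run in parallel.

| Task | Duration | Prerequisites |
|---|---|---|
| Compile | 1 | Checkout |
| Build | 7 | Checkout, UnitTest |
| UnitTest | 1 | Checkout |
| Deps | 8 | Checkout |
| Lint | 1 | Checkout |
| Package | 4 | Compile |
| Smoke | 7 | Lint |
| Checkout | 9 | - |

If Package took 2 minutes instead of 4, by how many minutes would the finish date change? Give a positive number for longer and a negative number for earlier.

0

Actual critical path: Checkout→Deps = 9+8 = 17 ⇒ 17 minutes.
Package is off the critical path — its longest chain is 14 minutes, giving 3 of slack.
That remains the longest chain; total 17 minutes.
Change in finish: 17 − 17 = +0 minutes.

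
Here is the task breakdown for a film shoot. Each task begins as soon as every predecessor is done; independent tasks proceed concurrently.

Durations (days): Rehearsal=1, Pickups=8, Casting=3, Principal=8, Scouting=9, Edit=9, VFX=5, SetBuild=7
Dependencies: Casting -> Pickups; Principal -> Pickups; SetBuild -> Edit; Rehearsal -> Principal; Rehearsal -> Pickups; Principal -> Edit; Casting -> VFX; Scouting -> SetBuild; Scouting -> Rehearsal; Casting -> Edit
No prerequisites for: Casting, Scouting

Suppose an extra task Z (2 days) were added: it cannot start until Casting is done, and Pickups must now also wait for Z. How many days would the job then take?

Originally the job takes 27 days.
With Z inserted, Pickups now waits for max(Rehearsal, Principal, Casting, Z).
New critical path: Scouting→Rehearsal→Principal→Edit = 9+1+8+9 = 27 ⇒ 27 days.

27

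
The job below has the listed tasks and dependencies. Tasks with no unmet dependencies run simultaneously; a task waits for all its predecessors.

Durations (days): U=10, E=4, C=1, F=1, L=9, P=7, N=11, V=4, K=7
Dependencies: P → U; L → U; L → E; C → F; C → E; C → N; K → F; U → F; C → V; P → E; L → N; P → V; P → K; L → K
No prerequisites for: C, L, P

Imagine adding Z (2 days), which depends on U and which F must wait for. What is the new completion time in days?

22

Originally the schedule takes 20 days.
With Z inserted, F now waits for max(U, K, C, Z).
New critical path: L→U→Z→F = 9+10+2+1 = 22 ⇒ 22 days.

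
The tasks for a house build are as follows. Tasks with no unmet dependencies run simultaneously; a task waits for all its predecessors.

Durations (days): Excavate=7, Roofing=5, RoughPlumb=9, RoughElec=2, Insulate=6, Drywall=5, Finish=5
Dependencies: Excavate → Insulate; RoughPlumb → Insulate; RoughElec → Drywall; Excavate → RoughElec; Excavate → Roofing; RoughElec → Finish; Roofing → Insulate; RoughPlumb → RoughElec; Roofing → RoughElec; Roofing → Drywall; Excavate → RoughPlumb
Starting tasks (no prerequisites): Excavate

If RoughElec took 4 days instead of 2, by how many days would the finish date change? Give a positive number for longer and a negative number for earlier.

2

Actual critical path: Excavate→RoughPlumb→RoughElec→Drywall = 7+9+2+5 = 23 ⇒ 23 days.
RoughElec lies on that path, so at 4 days the path becomes 25 days.
The critical path is still Excavate→RoughPlumb→RoughElec→Drywall; finish is now 25 days.
Change in finish: 25 − 23 = +2 days.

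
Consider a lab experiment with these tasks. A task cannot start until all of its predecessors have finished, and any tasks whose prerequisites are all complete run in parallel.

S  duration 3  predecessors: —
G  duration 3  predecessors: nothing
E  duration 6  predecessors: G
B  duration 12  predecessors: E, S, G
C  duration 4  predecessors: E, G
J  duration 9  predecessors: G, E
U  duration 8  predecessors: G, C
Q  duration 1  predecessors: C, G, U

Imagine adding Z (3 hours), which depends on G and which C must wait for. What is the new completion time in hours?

Originally the schedule takes 22 hours.
With Z inserted, C now waits for max(E, G, Z).
New critical path: G→E→C→U→Q = 3+6+4+8+1 = 22 ⇒ 22 hours.

22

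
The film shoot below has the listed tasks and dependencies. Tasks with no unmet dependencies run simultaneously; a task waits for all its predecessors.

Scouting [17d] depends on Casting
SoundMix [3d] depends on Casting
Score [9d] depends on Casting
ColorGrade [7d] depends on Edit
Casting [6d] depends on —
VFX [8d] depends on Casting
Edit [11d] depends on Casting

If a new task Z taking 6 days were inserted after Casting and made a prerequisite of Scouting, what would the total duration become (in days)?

29

Originally the project takes 24 days.
With Z inserted, Scouting now waits for max(Casting, Z).
New critical path: Casting→Z→Scouting = 6+6+17 = 29 ⇒ 29 days.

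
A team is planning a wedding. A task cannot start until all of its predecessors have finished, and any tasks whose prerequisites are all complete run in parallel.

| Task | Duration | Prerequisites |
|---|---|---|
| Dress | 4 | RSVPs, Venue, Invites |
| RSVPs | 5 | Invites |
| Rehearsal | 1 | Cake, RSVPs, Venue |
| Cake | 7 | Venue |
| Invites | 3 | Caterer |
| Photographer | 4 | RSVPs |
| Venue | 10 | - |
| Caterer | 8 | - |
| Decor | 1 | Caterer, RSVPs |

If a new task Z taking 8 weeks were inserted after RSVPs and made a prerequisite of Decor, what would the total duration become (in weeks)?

25

Originally the plan takes 20 weeks.
With Z inserted, Decor now waits for max(Caterer, RSVPs, Z).
New critical path: Caterer→Invites→RSVPs→Z→Decor = 8+3+5+8+1 = 25 ⇒ 25 weeks.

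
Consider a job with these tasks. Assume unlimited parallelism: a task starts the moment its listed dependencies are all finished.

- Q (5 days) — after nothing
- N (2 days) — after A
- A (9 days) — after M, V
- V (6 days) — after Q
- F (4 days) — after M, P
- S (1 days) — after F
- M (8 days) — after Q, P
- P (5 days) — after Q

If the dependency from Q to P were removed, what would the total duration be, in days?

Original critical path: Q→P→M→A→N = 5+5+8+9+2 = 29 ⇒ 29 days.
Without Q→P, P's earliest start moves from 5 to 0.
New critical path: Q→M→A→N = 5+8+9+2 = 24 ⇒ 24 days.

24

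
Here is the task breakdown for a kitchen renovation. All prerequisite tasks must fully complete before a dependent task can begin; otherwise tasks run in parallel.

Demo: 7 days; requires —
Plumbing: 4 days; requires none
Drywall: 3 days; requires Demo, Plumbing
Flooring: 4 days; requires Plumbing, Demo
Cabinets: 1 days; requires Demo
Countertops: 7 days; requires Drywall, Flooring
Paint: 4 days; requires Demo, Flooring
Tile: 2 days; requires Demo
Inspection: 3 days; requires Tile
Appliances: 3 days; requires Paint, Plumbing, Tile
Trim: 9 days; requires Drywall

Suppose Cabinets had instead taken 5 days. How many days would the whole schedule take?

Actual critical path: Demo→Drywall→Trim = 7+3+9 = 19 ⇒ 19 days.
Cabinets is off the critical path — its longest chain is 8 days, giving 11 of slack.
The critical path is still Demo→Drywall→Trim; finish is now 19 days.

19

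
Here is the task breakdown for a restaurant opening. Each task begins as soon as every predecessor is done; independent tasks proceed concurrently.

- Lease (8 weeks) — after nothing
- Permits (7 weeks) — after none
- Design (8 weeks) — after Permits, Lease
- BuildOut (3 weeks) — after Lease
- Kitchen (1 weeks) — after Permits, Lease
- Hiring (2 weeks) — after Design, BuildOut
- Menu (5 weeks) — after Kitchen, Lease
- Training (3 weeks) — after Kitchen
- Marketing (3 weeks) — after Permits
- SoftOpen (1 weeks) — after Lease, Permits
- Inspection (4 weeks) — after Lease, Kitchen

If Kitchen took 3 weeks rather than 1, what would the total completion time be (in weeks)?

18

Actual critical path: Lease→Design→Hiring = 8+8+2 = 18 ⇒ 18 weeks.
Kitchen has 4 weeks of float (longest path through it is 14).
No other chain overtakes it, so the finish is 18 weeks.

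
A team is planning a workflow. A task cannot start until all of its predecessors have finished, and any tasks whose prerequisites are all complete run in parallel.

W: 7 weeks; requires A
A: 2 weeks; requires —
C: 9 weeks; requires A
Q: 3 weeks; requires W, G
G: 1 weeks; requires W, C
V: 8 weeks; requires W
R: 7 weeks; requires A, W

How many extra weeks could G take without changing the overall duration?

2

The longest chain is A→W→V = 2+7+8 = 17; overall finish 17 weeks.
Longest path through G: 15 weeks (earliest finish 12, latest finish 14).
Float = 17 − 15 = 2.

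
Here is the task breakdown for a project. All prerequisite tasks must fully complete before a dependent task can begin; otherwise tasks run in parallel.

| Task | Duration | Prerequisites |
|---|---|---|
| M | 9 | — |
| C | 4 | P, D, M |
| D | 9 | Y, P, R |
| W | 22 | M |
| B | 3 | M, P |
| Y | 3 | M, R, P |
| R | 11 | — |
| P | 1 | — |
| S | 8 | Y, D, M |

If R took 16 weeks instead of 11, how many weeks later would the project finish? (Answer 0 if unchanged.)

5

Critical path before the change: R→Y→D→S = 11+3+9+8 = 31 giving 31 weeks.
Since R is critical, the +5 change carries straight to that chain (now 36 weeks).
No other chain overtakes it, so the finish is 36 weeks.
Change in finish: 36 − 31 = +5 weeks.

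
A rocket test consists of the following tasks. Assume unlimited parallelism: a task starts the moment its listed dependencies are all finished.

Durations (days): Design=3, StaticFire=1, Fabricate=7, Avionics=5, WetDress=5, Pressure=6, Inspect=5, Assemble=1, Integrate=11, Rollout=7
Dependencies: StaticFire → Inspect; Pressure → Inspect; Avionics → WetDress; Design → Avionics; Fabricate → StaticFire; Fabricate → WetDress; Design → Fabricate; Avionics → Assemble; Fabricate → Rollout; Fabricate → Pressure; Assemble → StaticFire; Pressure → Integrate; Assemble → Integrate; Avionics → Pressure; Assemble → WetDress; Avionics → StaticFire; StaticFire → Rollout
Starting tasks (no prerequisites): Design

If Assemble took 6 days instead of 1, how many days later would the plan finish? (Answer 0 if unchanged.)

0

As given, the longest chain is Design→Fabricate→Pressure→Integrate = 3+7+6+11 = 27, so the finish is 27 days.
The longest path through Assemble is only 20 days, so Assemble has float 7.
No other chain overtakes it, so the finish is 27 days.
Change in finish: 27 − 27 = +0 days.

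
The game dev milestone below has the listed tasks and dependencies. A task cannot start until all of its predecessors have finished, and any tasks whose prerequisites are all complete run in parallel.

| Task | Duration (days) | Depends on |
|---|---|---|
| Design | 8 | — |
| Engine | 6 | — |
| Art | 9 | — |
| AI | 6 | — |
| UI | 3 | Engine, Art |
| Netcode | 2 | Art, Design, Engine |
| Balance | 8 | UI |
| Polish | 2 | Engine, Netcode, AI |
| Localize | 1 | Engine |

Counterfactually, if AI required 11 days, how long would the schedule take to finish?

20

Baseline: Art→UI→Balance = 9+3+8 = 20 → 20 days.
The longest path through AI is only 8 days, so AI has float 12.
That remains the longest chain; total 20 days.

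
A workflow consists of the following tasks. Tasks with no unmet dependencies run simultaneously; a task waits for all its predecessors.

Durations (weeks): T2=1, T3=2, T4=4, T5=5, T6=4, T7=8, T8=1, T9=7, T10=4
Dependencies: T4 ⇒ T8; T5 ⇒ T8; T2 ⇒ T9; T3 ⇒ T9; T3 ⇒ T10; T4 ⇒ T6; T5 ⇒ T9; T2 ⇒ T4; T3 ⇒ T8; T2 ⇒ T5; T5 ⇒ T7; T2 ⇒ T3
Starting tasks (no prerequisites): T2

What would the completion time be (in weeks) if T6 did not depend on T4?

14

With the dependency in place, T2→T5→T7 = 1+5+8 = 14 sets the finish at 14 weeks.
Without T4→T6, T6's earliest start moves from 5 to 0.
New critical path: T2→T5→T7 = 1+5+8 = 14 ⇒ 14 weeks.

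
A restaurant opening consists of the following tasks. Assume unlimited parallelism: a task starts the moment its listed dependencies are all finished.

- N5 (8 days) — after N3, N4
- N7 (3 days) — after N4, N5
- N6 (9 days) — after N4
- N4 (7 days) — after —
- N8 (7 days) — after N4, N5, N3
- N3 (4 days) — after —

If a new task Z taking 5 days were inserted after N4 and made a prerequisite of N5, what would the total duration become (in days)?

27

Originally the schedule takes 22 days.
With Z inserted, N5 now waits for max(N3, N4, Z).
New critical path: N4→Z→N5→N8 = 7+5+8+7 = 27 ⇒ 27 days.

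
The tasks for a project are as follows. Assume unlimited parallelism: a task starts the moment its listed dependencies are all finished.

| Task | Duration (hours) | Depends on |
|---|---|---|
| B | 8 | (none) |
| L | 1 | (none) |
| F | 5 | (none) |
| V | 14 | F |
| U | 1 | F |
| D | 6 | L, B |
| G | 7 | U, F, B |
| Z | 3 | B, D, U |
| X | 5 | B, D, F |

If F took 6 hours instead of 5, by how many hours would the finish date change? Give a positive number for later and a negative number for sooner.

1

Baseline: F→V = 5+14 = 19 → 19 hours.
F lies on that path, so at 6 hours the path becomes 20 hours.
No other chain overtakes it, so the finish is 20 hours.
Change in finish: 20 − 19 = +1 hours.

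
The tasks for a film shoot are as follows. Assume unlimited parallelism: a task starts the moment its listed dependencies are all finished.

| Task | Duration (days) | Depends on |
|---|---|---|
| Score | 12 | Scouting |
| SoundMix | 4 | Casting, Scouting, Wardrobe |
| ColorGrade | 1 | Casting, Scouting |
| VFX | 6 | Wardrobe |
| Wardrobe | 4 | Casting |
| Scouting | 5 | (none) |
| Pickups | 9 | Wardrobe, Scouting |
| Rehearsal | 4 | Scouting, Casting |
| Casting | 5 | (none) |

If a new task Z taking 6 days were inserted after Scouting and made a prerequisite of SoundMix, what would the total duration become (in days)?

Originally the schedule takes 18 days.
With Z inserted, SoundMix now waits for max(Casting, Scouting, Wardrobe, Z).
New critical path: Casting→Wardrobe→Pickups = 5+4+9 = 18 ⇒ 18 days.

18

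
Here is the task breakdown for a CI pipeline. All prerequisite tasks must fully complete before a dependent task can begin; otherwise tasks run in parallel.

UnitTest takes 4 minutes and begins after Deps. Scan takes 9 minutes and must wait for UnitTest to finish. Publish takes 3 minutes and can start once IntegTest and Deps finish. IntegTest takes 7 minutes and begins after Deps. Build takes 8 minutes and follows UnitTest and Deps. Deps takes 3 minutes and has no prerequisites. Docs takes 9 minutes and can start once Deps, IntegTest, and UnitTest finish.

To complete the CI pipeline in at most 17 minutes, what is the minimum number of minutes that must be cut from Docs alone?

2

Current finish: 19 minutes; target: 17.
Docs is on every critical path, so each minute cut from Docs cuts the finish by one (this holds down to a finish of 16).
Need 19 − 17 = 2 minutes off Docs → Docs becomes 7 minutes, finish becomes 17.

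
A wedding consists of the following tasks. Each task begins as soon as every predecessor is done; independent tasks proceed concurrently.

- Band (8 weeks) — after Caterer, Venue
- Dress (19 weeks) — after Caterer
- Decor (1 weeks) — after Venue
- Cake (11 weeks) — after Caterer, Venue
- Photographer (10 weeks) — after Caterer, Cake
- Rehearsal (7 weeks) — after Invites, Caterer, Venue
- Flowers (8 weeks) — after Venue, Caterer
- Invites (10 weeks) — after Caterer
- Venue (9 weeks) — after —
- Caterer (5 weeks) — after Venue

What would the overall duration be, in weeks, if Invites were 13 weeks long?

35

The binding path is Venue→Caterer→Cake→Photographer = 9+5+11+10 = 35; finish at 35 weeks.
Invites is off the critical path — its longest chain is 31 weeks, giving 4 of slack.
That remains the longest chain; total 35 weeks.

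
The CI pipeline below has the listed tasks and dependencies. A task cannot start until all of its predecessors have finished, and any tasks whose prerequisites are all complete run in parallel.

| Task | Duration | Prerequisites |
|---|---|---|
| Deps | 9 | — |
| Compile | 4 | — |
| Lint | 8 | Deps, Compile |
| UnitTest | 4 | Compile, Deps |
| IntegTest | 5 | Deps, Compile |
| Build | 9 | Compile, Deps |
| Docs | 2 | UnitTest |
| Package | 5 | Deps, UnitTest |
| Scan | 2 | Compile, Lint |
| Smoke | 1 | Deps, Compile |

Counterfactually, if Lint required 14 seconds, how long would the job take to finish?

25

Baseline: Deps→Lint→Scan = 9+8+2 = 19 → 19 seconds.
Since Lint is critical, the +6 change carries straight to that chain (now 25 seconds).
No other chain overtakes it, so the finish is 25 seconds.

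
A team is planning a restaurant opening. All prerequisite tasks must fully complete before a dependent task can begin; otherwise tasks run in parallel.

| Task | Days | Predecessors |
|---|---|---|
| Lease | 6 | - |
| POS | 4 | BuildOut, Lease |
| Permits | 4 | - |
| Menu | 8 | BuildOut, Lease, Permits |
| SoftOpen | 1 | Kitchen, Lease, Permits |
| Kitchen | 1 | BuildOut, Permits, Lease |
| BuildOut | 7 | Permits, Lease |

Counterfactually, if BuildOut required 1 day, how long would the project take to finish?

Actual critical path: Lease→BuildOut→Menu = 6+7+8 = 21 ⇒ 21 days.
BuildOut is on the critical path; changing it to 1 makes that path 15 days.
The critical path is still Lease→BuildOut→Menu; finish is now 15 days.

15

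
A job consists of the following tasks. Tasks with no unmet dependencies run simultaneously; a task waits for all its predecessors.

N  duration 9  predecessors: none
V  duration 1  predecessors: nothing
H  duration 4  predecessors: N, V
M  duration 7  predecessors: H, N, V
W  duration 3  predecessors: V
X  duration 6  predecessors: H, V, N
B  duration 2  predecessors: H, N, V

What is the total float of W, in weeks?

N→H→M = 9+4+7 = 20 sets the makespan at 20 weeks.
The longest chain containing W totals 4 weeks.
Slack of W = 17 − 1 = 16 weeks.

16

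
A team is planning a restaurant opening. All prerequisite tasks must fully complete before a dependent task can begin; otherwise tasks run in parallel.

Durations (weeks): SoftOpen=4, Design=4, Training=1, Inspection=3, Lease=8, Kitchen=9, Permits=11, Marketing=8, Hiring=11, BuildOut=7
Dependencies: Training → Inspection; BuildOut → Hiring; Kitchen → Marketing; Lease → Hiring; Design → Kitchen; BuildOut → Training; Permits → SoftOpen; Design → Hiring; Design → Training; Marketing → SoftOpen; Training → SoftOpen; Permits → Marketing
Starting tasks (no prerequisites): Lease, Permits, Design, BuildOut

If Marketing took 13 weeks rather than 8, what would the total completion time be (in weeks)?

30

Baseline: Design→Kitchen→Marketing→SoftOpen = 4+9+8+4 = 25 → 25 weeks.
Since Marketing is critical, the +5 change carries straight to that chain (now 30 weeks).
No other chain overtakes it, so the finish is 30 weeks.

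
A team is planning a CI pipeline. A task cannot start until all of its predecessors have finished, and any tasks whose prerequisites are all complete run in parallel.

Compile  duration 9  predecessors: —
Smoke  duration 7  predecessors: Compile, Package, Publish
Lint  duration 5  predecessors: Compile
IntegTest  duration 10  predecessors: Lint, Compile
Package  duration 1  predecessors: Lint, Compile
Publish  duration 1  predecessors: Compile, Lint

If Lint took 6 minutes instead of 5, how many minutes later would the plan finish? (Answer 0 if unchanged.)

1

Baseline: Compile→Lint→IntegTest = 9+5+10 = 24 → 24 minutes.
Since Lint is critical, the +1 change carries straight to that chain (now 25 minutes).
That remains the longest chain; total 25 minutes.
Change in finish: 25 − 24 = +1 minutes.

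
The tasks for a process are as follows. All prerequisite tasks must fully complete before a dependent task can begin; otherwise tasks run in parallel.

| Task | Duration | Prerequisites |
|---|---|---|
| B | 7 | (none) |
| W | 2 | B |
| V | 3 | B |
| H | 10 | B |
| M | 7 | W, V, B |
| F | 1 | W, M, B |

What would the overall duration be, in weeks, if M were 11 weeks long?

Critical path before the change: B→V→M→F = 7+3+7+1 = 18 giving 18 weeks.
Since M is critical, the +4 change carries straight to that chain (now 22 weeks).
The critical path is still B→V→M→F; finish is now 22 weeks.

22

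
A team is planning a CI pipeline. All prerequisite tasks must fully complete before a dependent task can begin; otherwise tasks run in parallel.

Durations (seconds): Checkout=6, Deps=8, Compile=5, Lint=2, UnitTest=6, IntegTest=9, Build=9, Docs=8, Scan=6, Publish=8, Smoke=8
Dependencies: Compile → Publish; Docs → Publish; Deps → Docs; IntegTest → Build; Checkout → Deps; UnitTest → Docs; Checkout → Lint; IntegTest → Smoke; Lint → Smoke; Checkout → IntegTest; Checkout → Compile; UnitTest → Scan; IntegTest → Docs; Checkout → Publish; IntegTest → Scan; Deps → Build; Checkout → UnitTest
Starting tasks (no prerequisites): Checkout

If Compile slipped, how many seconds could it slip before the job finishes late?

Checkout→IntegTest→Docs→Publish = 6+9+8+8 = 31 sets the makespan at 31 seconds.
The longest chain containing Compile totals 19 seconds.
Slack of Compile = 18 − 6 = 12 seconds.

12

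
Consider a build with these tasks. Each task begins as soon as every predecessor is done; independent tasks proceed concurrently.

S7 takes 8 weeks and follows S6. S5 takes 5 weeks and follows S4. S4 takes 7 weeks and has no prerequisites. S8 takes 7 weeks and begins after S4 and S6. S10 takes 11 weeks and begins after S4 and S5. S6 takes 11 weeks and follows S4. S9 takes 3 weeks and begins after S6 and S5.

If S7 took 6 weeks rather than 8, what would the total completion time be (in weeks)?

Critical path before the change: S4→S6→S7 = 7+11+8 = 26 giving 26 weeks.
S7 is on the critical path; changing it to 6 makes that path 24 weeks.
The binding chain switches to S4→S6→S8 = 7+11+7 = 25; finish 25 weeks.

25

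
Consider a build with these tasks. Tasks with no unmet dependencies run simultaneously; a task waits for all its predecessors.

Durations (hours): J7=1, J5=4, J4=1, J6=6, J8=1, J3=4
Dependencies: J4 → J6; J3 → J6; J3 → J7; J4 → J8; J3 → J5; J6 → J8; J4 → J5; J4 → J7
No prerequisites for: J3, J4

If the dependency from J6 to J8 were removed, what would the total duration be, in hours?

With the dependency in place, J3→J6→J8 = 4+6+1 = 11 sets the finish at 11 hours.
Without J6→J8, J8's earliest start moves from 10 to 1.
After: J3→J6 = 4+6 = 10 → 10 hours.

10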